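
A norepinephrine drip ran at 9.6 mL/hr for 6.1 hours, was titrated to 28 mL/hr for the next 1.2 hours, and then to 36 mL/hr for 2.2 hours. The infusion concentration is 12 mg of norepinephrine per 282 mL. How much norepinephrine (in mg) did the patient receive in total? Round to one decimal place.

7.3 mg

Concentration = 12 mg ÷ 282 mL = 0.04255319 mg/mL
Stage 1: 9.6 mL/hr × 6.1 hr = 58.56 mL → 58.56 mL × 0.04255319 mg/mL = 2.491915 mg
Stage 2: 28 mL/hr × 1.2 hr = 33.6 mL → 33.6 mL × 0.04255319 mg/mL = 1.429787 mg
Stage 3: 36 mL/hr × 2.2 hr = 79.2 mL → 79.2 mL × 0.04255319 mg/mL = 3.370213 mg
Total = 2.491915 + 1.429787 + 3.370213 = 7.291915 mg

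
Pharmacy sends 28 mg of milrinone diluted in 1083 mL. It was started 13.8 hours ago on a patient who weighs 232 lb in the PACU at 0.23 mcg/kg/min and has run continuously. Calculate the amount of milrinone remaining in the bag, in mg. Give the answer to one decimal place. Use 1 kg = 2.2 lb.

Weight = 232 lb ÷ 2.2 lb/kg = 105.4545 kg
Dose = 0.23 mcg/kg/min × 105.4545 kg = 24.25455 mcg/min
24.25455 mcg/min × 60 min/hr = 1455.273 mcg/hr
Concentration = 28 mg ÷ 1083 mL = 0.02585411 mg/mL = 25.85411 mcg/mL
Rate = 1455.273 mcg/hr ÷ 25.85411 mcg/mL = 56.28787 mL/hr
Volume infused = 56.28787 mL/hr × 13.8 hr = 776.7726 mL
Volume remaining = 1083 − 776.7726 = 306.2274 mL
Drug remaining = 306.2274 mL × 25.85411 mcg/mL = 7917.236 mcg = 7.917236 mg

7.9 mg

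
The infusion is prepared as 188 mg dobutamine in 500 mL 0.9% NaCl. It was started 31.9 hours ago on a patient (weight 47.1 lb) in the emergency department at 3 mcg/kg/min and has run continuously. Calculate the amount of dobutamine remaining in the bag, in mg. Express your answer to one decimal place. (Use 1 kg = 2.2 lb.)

65.1 mg

Weight = 47.1 lb ÷ 2.2 lb/kg = 21.40909 kg
Dose = 3 mcg/kg/min × 21.40909 kg = 64.22727 mcg/min
64.22727 mcg/min × 60 min/hr = 3853.636 mcg/hr
Concentration = 188 mg ÷ 500 mL = 0.376 mg/mL = 376 mcg/mL
Rate = 3853.636 mcg/hr ÷ 376 mcg/mL = 10.24903 mL/hr
Volume infused = 10.24903 mL/hr × 31.9 hr = 326.9441 mL
Volume remaining = 500 − 326.9441 = 173.0559 mL
Drug remaining = 173.0559 mL × 376 mcg/mL = 65069 mcg = 65.069 mg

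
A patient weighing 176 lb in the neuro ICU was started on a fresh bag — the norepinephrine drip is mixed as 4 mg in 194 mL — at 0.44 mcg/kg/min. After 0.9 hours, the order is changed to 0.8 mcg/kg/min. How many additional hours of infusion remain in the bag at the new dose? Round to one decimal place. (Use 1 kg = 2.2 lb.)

0.5 hours

Initial rate:
Weight = 176 lb ÷ 2.2 lb/kg = 80 kg
Dose = 0.44 mcg/kg/min × 80 kg = 35.2 mcg/min
35.2 mcg/min × 60 min/hr = 2112 mcg/hr
Concentration = 4 mg ÷ 194 mL = 0.02061856 mg/mL = 20.61856 mcg/mL
Rate = 2112 mcg/hr ÷ 20.61856 mcg/mL = 102.432 mL/hr
Volume infused so far = 102.432 mL/hr × 0.9 hr = 92.1888 mL
Volume remaining = 194 − 92.1888 = 101.8112 mL
New rate:
Dose = 0.8 mcg/kg/min × 80 kg = 64 mcg/min
64 mcg/min × 60 min/hr = 3840 mcg/hr
Rate = 3840 mcg/hr ÷ 20.61856 mcg/mL = 186.24 mL/hr
Time remaining = 101.8112 mL ÷ 186.24 mL/hr = 0.5466667 hr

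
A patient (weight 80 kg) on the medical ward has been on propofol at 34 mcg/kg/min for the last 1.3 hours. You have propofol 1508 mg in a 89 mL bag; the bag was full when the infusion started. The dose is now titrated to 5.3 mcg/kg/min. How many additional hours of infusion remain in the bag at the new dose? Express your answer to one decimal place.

50.9 hours

Initial rate:
Dose = 34 mcg/kg/min × 80 kg = 2720 mcg/min
2720 mcg/min × 60 min/hr = 163200 mcg/hr
Concentration = 1508 mg ÷ 89 mL = 16.94382 mg/mL = 16943.82 mcg/mL
Rate = 163200 mcg/hr ÷ 16943.82 mcg/mL = 9.63183 mL/hr
Volume infused so far = 9.63183 mL/hr × 1.3 hr = 12.52138 mL
Volume remaining = 89 − 12.52138 = 76.47862 mL
New rate:
Dose = 5.3 mcg/kg/min × 80 kg = 424 mcg/min
424 mcg/min × 60 min/hr = 25440 mcg/hr
Rate = 25440 mcg/hr ÷ 16943.82 mcg/mL = 1.501432 mL/hr
Time remaining = 76.47862 mL ÷ 1.501432 mL/hr = 50.93711 hr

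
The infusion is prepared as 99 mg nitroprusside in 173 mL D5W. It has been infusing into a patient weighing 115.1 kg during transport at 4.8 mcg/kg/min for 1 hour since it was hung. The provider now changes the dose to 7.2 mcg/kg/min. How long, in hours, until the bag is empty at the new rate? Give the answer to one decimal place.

1.3 hours

Initial rate:
Dose = 4.8 mcg/kg/min × 115.1 kg = 552.48 mcg/min
552.48 mcg/min × 60 min/hr = 33148.8 mcg/hr
Concentration = 99 mg ÷ 173 mL = 0.5722543 mg/mL = 572.2543 mcg/mL
Rate = 33148.8 mcg/hr ÷ 572.2543 mcg/mL = 57.92669 mL/hr
Volume infused so far = 57.92669 mL/hr × 1 hr = 57.92669 mL
Volume remaining = 173 − 57.92669 = 115.0733 mL
New rate:
Dose = 7.2 mcg/kg/min × 115.1 kg = 828.72 mcg/min
828.72 mcg/min × 60 min/hr = 49723.2 mcg/hr
Rate = 49723.2 mcg/hr ÷ 572.2543 mcg/mL = 86.89004 mL/hr
Time remaining = 115.0733 mL ÷ 86.89004 mL/hr = 1.324356 hr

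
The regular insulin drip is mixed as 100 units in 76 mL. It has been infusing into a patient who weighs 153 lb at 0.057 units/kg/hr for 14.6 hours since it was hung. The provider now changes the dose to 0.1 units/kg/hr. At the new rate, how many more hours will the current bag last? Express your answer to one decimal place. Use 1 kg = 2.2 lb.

6.1 hours

Initial rate:
Weight = 153 lb ÷ 2.2 lb/kg = 69.54545 kg
Dose = 0.057 units/kg/hr × 69.54545 kg = 3.964091 units/hr
Concentration = 100 units ÷ 76 mL = 1.315789 units/mL
Rate = 3.964091 units/hr ÷ 1.315789 units/mL = 3.012709 mL/hr
Volume infused so far = 3.012709 mL/hr × 14.6 hr = 43.98555 mL
Volume remaining = 76 − 43.98555 = 32.01445 mL
New rate:
Dose = 0.1 units/kg/hr × 69.54545 kg = 6.954545 units/hr
Rate = 6.954545 units/hr ÷ 1.315789 units/mL = 5.285455 mL/hr
Time remaining = 32.01445 mL ÷ 5.285455 mL/hr = 6.057085 hr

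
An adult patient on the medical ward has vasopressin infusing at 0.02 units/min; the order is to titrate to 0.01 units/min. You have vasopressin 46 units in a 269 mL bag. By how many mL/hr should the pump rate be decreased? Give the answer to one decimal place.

3.5 mL/hr

At the current dose:
0.02 units/min × 60 min/hr = 1.2 units/hr
Concentration = 46 units ÷ 269 mL = 0.1710037 units/mL
Rate = 1.2 units/hr ÷ 0.1710037 units/mL = 7.017391 mL/hr
At the new dose:
0.01 units/min × 60 min/hr = 0.6 units/hr
Rate = 0.6 units/hr ÷ 0.1710037 units/mL = 3.508696 mL/hr
Change = 3.508696 − 7.017391 = -3.508696 mL/hr → 3.508696 mL/hr decrease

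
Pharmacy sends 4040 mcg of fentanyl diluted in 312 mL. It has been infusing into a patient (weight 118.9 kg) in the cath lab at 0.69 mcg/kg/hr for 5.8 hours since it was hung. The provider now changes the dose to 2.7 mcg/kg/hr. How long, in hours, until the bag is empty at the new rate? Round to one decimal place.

Initial rate:
Dose = 0.69 mcg/kg/hr × 118.9 kg = 82.041 mcg/hr
Concentration = 4040 mcg ÷ 312 mL = 12.94872 mcg/mL
Rate = 82.041 mcg/hr ÷ 12.94872 mcg/mL = 6.33584 mL/hr
Volume infused so far = 6.33584 mL/hr × 5.8 hr = 36.74787 mL
Volume remaining = 312 − 36.74787 = 275.2521 mL
New rate:
Dose = 2.7 mcg/kg/hr × 118.9 kg = 321.03 mcg/hr
Rate = 321.03 mcg/hr ÷ 12.94872 mcg/mL = 24.79242 mL/hr
Time remaining = 275.2521 mL ÷ 24.79242 mL/hr = 11.10227 hr

11.1 hours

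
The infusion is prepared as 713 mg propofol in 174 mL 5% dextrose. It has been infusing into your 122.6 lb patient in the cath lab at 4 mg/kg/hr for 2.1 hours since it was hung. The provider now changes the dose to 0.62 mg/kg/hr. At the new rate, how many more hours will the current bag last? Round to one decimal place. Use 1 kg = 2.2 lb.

7.1 hours

Initial rate:
Weight = 122.6 lb ÷ 2.2 lb/kg = 55.72727 kg
Dose = 4 mg/kg/hr × 55.72727 kg = 222.9091 mg/hr
Concentration = 713 mg ÷ 174 mL = 4.097701 mg/mL
Rate = 222.9091 mg/hr ÷ 4.097701 mg/mL = 54.39857 mL/hr
Volume infused so far = 54.39857 mL/hr × 2.1 hr = 114.237 mL
Volume remaining = 174 − 114.237 = 59.763 mL
New rate:
Dose = 0.62 mg/kg/hr × 55.72727 kg = 34.55091 mg/hr
Rate = 34.55091 mg/hr ÷ 4.097701 mg/mL = 8.431779 mL/hr
Time remaining = 59.763 mL ÷ 8.431779 mL/hr = 7.087828 hr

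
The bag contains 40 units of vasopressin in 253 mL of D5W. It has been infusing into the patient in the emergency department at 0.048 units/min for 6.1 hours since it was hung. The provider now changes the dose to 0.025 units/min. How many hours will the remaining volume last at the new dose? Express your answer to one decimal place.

15.0 hours

Initial rate:
0.048 units/min × 60 min/hr = 2.88 units/hr
Concentration = 40 units ÷ 253 mL = 0.1581028 units/mL
Rate = 2.88 units/hr ÷ 0.1581028 units/mL = 18.216 mL/hr
Volume infused so far = 18.216 mL/hr × 6.1 hr = 111.1176 mL
Volume remaining = 253 − 111.1176 = 141.8824 mL
New rate:
0.025 units/min × 60 min/hr = 1.5 units/hr
Rate = 1.5 units/hr ÷ 0.1581028 units/mL = 9.4875 mL/hr
Time remaining = 141.8824 mL ÷ 9.4875 mL/hr = 14.95467 hr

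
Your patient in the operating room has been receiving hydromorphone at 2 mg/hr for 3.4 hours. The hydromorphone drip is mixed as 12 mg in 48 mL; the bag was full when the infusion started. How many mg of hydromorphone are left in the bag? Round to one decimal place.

5.2 mg

Concentration = 12 mg ÷ 48 mL = 0.25 mg/mL
Rate = 2 mg/hr ÷ 0.25 mg/mL = 8 mL/hr
Volume infused = 8 mL/hr × 3.4 hr = 27.2 mL
Volume remaining = 48 − 27.2 = 20.8 mL
Drug remaining = 20.8 mL × 0.25 mg/mL = 5.2 mg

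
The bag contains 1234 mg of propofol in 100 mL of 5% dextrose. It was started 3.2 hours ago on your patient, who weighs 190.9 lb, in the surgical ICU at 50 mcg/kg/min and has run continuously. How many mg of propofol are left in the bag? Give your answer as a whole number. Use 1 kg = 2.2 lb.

401 mg

Weight = 190.9 lb ÷ 2.2 lb/kg = 86.77273 kg
Dose = 50 mcg/kg/min × 86.77273 kg = 4338.636 mcg/min
4338.636 mcg/min × 60 min/hr = 260318.2 mcg/hr
Concentration = 1234 mg ÷ 100 mL = 12.34 mg/mL = 12340 mcg/mL
Rate = 260318.2 mcg/hr ÷ 12340 mcg/mL = 21.09548 mL/hr
Volume infused = 21.09548 mL/hr × 3.2 hr = 67.50553 mL
Volume remaining = 100 − 67.50553 = 32.49447 mL
Drug remaining = 32.49447 mL × 12340 mcg/mL = 400981.8 mcg = 400.9818 mg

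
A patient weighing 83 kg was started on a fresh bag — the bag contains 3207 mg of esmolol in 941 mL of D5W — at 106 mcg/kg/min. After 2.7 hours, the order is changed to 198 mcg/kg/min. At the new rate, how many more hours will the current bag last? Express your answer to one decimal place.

1.8 hours

Initial rate:
Dose = 106 mcg/kg/min × 83 kg = 8798 mcg/min
8798 mcg/min × 60 min/hr = 527880 mcg/hr
Concentration = 3207 mg ÷ 941 mL = 3.408077 mg/mL = 3408.077 mcg/mL
Rate = 527880 mcg/hr ÷ 3408.077 mcg/mL = 154.8909 mL/hr
Volume infused so far = 154.8909 mL/hr × 2.7 hr = 418.2054 mL
Volume remaining = 941 − 418.2054 = 522.7946 mL
New rate:
Dose = 198 mcg/kg/min × 83 kg = 16434 mcg/min
16434 mcg/min × 60 min/hr = 986040 mcg/hr
Rate = 986040 mcg/hr ÷ 3408.077 mcg/mL = 289.3245 mL/hr
Time remaining = 522.7946 mL ÷ 289.3245 mL/hr = 1.806949 hr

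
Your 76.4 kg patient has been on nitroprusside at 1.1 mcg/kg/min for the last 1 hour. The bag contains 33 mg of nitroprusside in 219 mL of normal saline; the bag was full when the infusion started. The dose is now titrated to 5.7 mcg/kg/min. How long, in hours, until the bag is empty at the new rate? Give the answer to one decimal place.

Initial rate:
Dose = 1.1 mcg/kg/min × 76.4 kg = 84.04 mcg/min
84.04 mcg/min × 60 min/hr = 5042.4 mcg/hr
Concentration = 33 mg ÷ 219 mL = 0.1506849 mg/mL = 150.6849 mcg/mL
Rate = 5042.4 mcg/hr ÷ 150.6849 mcg/mL = 33.4632 mL/hr
Volume infused so far = 33.4632 mL/hr × 1 hr = 33.4632 mL
Volume remaining = 219 − 33.4632 = 185.5368 mL
New rate:
Dose = 5.7 mcg/kg/min × 76.4 kg = 435.48 mcg/min
435.48 mcg/min × 60 min/hr = 26128.8 mcg/hr
Rate = 26128.8 mcg/hr ÷ 150.6849 mcg/mL = 173.4002 mL/hr
Time remaining = 185.5368 mL ÷ 173.4002 mL/hr = 1.069992 hr

1.1 hours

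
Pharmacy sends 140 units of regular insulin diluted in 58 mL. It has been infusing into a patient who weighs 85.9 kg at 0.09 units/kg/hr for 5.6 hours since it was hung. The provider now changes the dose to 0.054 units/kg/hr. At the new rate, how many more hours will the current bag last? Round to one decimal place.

20.8 hours

Initial rate:
Dose = 0.09 units/kg/hr × 85.9 kg = 7.731 units/hr
Concentration = 140 units ÷ 58 mL = 2.413793 units/mL
Rate = 7.731 units/hr ÷ 2.413793 units/mL = 3.202843 mL/hr
Volume infused so far = 3.202843 mL/hr × 5.6 hr = 17.93592 mL
Volume remaining = 58 − 17.93592 = 40.06408 mL
New rate:
Dose = 0.054 units/kg/hr × 85.9 kg = 4.6386 units/hr
Rate = 4.6386 units/hr ÷ 2.413793 units/mL = 1.921706 mL/hr
Time remaining = 40.06408 mL ÷ 1.921706 mL/hr = 20.84819 hr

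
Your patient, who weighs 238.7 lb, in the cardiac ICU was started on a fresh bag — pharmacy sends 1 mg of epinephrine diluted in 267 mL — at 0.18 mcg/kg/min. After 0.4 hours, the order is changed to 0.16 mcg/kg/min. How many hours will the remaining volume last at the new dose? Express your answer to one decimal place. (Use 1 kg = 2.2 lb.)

0.5 hours

Initial rate:
Weight = 238.7 lb ÷ 2.2 lb/kg = 108.5 kg
Dose = 0.18 mcg/kg/min × 108.5 kg = 19.53 mcg/min
19.53 mcg/min × 60 min/hr = 1171.8 mcg/hr
Concentration = 1 mg ÷ 267 mL = 0.003745318 mg/mL = 3.745318 mcg/mL
Rate = 1171.8 mcg/hr ÷ 3.745318 mcg/mL = 312.8706 mL/hr
Volume infused so far = 312.8706 mL/hr × 0.4 hr = 125.1482 mL
Volume remaining = 267 − 125.1482 = 141.8518 mL
New rate:
Dose = 0.16 mcg/kg/min × 108.5 kg = 17.36 mcg/min
17.36 mcg/min × 60 min/hr = 1041.6 mcg/hr
Rate = 1041.6 mcg/hr ÷ 3.745318 mcg/mL = 278.1072 mL/hr
Time remaining = 141.8518 mL ÷ 278.1072 mL/hr = 0.5100614 hr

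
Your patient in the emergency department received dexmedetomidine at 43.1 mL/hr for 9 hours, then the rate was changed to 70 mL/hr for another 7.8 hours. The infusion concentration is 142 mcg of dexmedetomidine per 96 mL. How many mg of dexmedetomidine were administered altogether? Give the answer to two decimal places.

1.38 mg

Concentration = 142 mcg ÷ 96 mL = 1.479167 mcg/mL
Stage 1: 43.1 mL/hr × 9 hr = 387.9 mL → 387.9 mL × 1.479167 mcg/mL = 573.7688 mcg
Stage 2: 70 mL/hr × 7.8 hr = 546 mL → 546 mL × 1.479167 mcg/mL = 807.625 mcg
Total = 573.7688 + 807.625 = 1381.394 mcg = 1.381394 mg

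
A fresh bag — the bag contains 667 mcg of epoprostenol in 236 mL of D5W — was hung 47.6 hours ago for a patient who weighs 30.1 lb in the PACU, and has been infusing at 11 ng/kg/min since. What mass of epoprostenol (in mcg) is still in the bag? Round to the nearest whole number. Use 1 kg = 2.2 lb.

Weight = 30.1 lb ÷ 2.2 lb/kg = 13.68182 kg
Dose = 11 ng/kg/min × 13.68182 kg = 150.5 ng/min
150.5 ng/min × 60 min/hr = 9030 ng/hr
Concentration = 667 mcg ÷ 236 mL = 2.826271 mcg/mL = 2826.271 ng/mL
Rate = 9030 ng/hr ÷ 2826.271 ng/mL = 3.195022 mL/hr
Volume infused = 3.195022 mL/hr × 47.6 hr = 152.0831 mL
Volume remaining = 236 − 152.0831 = 83.91693 mL
Drug remaining = 83.91693 mL × 2826.271 ng/mL = 237172 ng = 237.172 mcg

237 mcg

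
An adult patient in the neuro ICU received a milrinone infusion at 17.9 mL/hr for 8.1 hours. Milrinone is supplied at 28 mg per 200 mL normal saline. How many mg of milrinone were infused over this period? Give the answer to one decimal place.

20.3 mg

Concentration = 28 mg ÷ 200 mL = 0.14 mg/mL = 140 mcg/mL
Drug rate = 17.9 mL/hr × 140 mcg/mL = 2506 mcg/hr
Total = 2506 mcg/hr × 8.1 hr = 20298.6 mcg = 20.2986 mg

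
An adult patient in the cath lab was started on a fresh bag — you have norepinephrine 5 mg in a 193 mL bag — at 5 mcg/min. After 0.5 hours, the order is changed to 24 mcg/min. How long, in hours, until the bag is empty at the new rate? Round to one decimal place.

Initial rate:
5 mcg/min × 60 min/hr = 300 mcg/hr
Concentration = 5 mg ÷ 193 mL = 0.02590674 mg/mL = 25.90674 mcg/mL
Rate = 300 mcg/hr ÷ 25.90674 mcg/mL = 11.58 mL/hr
Volume infused so far = 11.58 mL/hr × 0.5 hr = 5.79 mL
Volume remaining = 193 − 5.79 = 187.21 mL
New rate:
24 mcg/min × 60 min/hr = 1440 mcg/hr
Rate = 1440 mcg/hr ÷ 25.90674 mcg/mL = 55.584 mL/hr
Time remaining = 187.21 mL ÷ 55.584 mL/hr = 3.368056 hr

3.4 hours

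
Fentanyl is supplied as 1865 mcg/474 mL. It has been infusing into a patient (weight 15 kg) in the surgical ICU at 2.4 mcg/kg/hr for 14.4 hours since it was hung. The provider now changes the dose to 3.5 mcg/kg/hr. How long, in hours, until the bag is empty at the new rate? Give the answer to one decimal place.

25.6 hours

Initial rate:
Dose = 2.4 mcg/kg/hr × 15 kg = 36 mcg/hr
Concentration = 1865 mcg ÷ 474 mL = 3.934599 mcg/mL
Rate = 36 mcg/hr ÷ 3.934599 mcg/mL = 9.149598 mL/hr
Volume infused so far = 9.149598 mL/hr × 14.4 hr = 131.7542 mL
Volume remaining = 474 − 131.7542 = 342.2458 mL
New rate:
Dose = 3.5 mcg/kg/hr × 15 kg = 52.5 mcg/hr
Rate = 52.5 mcg/hr ÷ 3.934599 mcg/mL = 13.34316 mL/hr
Time remaining = 342.2458 mL ÷ 13.34316 mL/hr = 25.64952 hr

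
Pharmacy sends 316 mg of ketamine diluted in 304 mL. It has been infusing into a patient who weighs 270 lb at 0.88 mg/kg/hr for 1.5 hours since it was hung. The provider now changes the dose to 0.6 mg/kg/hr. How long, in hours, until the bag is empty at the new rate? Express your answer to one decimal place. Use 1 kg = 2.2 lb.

Initial rate:
Weight = 270 lb ÷ 2.2 lb/kg = 122.7273 kg
Dose = 0.88 mg/kg/hr × 122.7273 kg = 108 mg/hr
Concentration = 316 mg ÷ 304 mL = 1.039474 mg/mL
Rate = 108 mg/hr ÷ 1.039474 mg/mL = 103.8987 mL/hr
Volume infused so far = 103.8987 mL/hr × 1.5 hr = 155.8481 mL
Volume remaining = 304 − 155.8481 = 148.1519 mL
New rate:
Dose = 0.6 mg/kg/hr × 122.7273 kg = 73.63636 mg/hr
Rate = 73.63636 mg/hr ÷ 1.039474 mg/mL = 70.84005 mL/hr
Time remaining = 148.1519 mL ÷ 70.84005 mL/hr = 2.091358 hr

2.1 hours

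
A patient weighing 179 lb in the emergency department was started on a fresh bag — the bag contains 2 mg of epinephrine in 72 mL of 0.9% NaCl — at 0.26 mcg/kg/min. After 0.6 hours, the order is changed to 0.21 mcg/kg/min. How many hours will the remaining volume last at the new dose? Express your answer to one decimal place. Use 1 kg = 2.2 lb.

1.2 hours

Initial rate:
Weight = 179 lb ÷ 2.2 lb/kg = 81.36364 kg
Dose = 0.26 mcg/kg/min × 81.36364 kg = 21.15455 mcg/min
21.15455 mcg/min × 60 min/hr = 1269.273 mcg/hr
Concentration = 2 mg ÷ 72 mL = 0.02777778 mg/mL = 27.77778 mcg/mL
Rate = 1269.273 mcg/hr ÷ 27.77778 mcg/mL = 45.69382 mL/hr
Volume infused so far = 45.69382 mL/hr × 0.6 hr = 27.41629 mL
Volume remaining = 72 − 27.41629 = 44.58371 mL
New rate:
Dose = 0.21 mcg/kg/min × 81.36364 kg = 17.08636 mcg/min
17.08636 mcg/min × 60 min/hr = 1025.182 mcg/hr
Rate = 1025.182 mcg/hr ÷ 27.77778 mcg/mL = 36.90655 mL/hr
Time remaining = 44.58371 mL ÷ 36.90655 mL/hr = 1.208016 hr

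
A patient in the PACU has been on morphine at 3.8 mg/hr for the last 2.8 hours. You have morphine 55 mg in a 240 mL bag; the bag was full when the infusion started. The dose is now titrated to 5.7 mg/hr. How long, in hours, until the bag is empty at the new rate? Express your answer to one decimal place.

Initial rate:
Concentration = 55 mg ÷ 240 mL = 0.2291667 mg/mL
Rate = 3.8 mg/hr ÷ 0.2291667 mg/mL = 16.58182 mL/hr
Volume infused so far = 16.58182 mL/hr × 2.8 hr = 46.42909 mL
Volume remaining = 240 − 46.42909 = 193.5709 mL
New rate:
Rate = 5.7 mg/hr ÷ 0.2291667 mg/mL = 24.87273 mL/hr
Time remaining = 193.5709 mL ÷ 24.87273 mL/hr = 7.782456 hr

7.8 hours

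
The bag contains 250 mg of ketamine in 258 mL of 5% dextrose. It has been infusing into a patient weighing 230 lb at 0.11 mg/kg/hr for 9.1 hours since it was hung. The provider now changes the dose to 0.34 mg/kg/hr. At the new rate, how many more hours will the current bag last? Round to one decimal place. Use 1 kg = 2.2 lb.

4.1 hours

Initial rate:
Weight = 230 lb ÷ 2.2 lb/kg = 104.5455 kg
Dose = 0.11 mg/kg/hr × 104.5455 kg = 11.5 mg/hr
Concentration = 250 mg ÷ 258 mL = 0.9689922 mg/mL
Rate = 11.5 mg/hr ÷ 0.9689922 mg/mL = 11.868 mL/hr
Volume infused so far = 11.868 mL/hr × 9.1 hr = 107.9988 mL
Volume remaining = 258 − 107.9988 = 150.0012 mL
New rate:
Dose = 0.34 mg/kg/hr × 104.5455 kg = 35.54545 mg/hr
Rate = 35.54545 mg/hr ÷ 0.9689922 mg/mL = 36.68291 mL/hr
Time remaining = 150.0012 mL ÷ 36.68291 mL/hr = 4.08913 hr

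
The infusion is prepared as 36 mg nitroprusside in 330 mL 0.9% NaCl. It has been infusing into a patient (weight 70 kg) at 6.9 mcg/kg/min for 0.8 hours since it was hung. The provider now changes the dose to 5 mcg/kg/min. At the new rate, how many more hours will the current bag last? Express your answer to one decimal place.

0.6 hours

Initial rate:
Dose = 6.9 mcg/kg/min × 70 kg = 483 mcg/min
483 mcg/min × 60 min/hr = 28980 mcg/hr
Concentration = 36 mg ÷ 330 mL = 0.1090909 mg/mL = 109.0909 mcg/mL
Rate = 28980 mcg/hr ÷ 109.0909 mcg/mL = 265.65 mL/hr
Volume infused so far = 265.65 mL/hr × 0.8 hr = 212.52 mL
Volume remaining = 330 − 212.52 = 117.48 mL
New rate:
Dose = 5 mcg/kg/min × 70 kg = 350 mcg/min
350 mcg/min × 60 min/hr = 21000 mcg/hr
Rate = 21000 mcg/hr ÷ 109.0909 mcg/mL = 192.5 mL/hr
Time remaining = 117.48 mL ÷ 192.5 mL/hr = 0.6102857 hr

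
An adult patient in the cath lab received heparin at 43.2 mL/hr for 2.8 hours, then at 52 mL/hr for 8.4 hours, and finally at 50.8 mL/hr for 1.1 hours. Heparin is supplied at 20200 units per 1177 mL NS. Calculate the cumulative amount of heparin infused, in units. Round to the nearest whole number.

Concentration = 20200 units ÷ 1177 mL = 17.16228 units/mL
Stage 1: 43.2 mL/hr × 2.8 hr = 120.96 mL → 120.96 mL × 17.16228 units/mL = 2075.949 units
Stage 2: 52 mL/hr × 8.4 hr = 436.8 mL → 436.8 mL × 17.16228 units/mL = 7496.483 units
Stage 3: 50.8 mL/hr × 1.1 hr = 55.88 mL → 55.88 mL × 17.16228 units/mL = 959.028 units
Total = 2075.949 + 7496.483 + 959.028 = 10531.46 units

10531 units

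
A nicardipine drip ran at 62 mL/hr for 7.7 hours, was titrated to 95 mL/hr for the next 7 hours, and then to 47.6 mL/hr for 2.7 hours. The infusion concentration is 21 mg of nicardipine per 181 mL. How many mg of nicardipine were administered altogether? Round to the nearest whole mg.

147 mg

Concentration = 21 mg ÷ 181 mL = 0.1160221 mg/mL
Stage 1: 62 mL/hr × 7.7 hr = 477.4 mL → 477.4 mL × 0.1160221 mg/mL = 55.38895 mg
Stage 2: 95 mL/hr × 7 hr = 665 mL → 665 mL × 0.1160221 mg/mL = 77.1547 mg
Stage 3: 47.6 mL/hr × 2.7 hr = 128.52 mL → 128.52 mL × 0.1160221 mg/mL = 14.91116 mg
Total = 55.38895 + 77.1547 + 14.91116 = 147.4548 mg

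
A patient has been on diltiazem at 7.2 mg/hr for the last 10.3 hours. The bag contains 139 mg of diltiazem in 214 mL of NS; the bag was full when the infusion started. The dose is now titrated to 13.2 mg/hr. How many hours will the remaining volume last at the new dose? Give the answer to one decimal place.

Initial rate:
Concentration = 139 mg ÷ 214 mL = 0.6495327 mg/mL
Rate = 7.2 mg/hr ÷ 0.6495327 mg/mL = 11.08489 mL/hr
Volume infused so far = 11.08489 mL/hr × 10.3 hr = 114.1744 mL
Volume remaining = 214 − 114.1744 = 99.82561 mL
New rate:
Rate = 13.2 mg/hr ÷ 0.6495327 mg/mL = 20.3223 mL/hr
Time remaining = 99.82561 mL ÷ 20.3223 mL/hr = 4.912121 hr

4.9 hours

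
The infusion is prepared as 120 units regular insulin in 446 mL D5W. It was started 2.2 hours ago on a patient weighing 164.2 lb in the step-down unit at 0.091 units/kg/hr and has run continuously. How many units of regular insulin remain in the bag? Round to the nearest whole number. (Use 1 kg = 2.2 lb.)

Weight = 164.2 lb ÷ 2.2 lb/kg = 74.63636 kg
Dose = 0.091 units/kg/hr × 74.63636 kg = 6.791909 units/hr
Concentration = 120 units ÷ 446 mL = 0.2690583 units/mL
Rate = 6.791909 units/hr ÷ 0.2690583 units/mL = 25.24326 mL/hr
Volume infused = 25.24326 mL/hr × 2.2 hr = 55.53518 mL
Volume remaining = 446 − 55.53518 = 390.4648 mL
Drug remaining = 390.4648 mL × 0.2690583 units/mL = 105.0578 units

105 units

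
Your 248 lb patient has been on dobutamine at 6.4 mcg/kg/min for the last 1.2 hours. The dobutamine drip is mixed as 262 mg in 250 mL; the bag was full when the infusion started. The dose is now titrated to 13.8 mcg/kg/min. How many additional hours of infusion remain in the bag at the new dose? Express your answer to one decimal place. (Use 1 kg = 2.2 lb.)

Initial rate:
Weight = 248 lb ÷ 2.2 lb/kg = 112.7273 kg
Dose = 6.4 mcg/kg/min × 112.7273 kg = 721.4545 mcg/min
721.4545 mcg/min × 60 min/hr = 43287.27 mcg/hr
Concentration = 262 mg ÷ 250 mL = 1.048 mg/mL = 1048 mcg/mL
Rate = 43287.27 mcg/hr ÷ 1048 mcg/mL = 41.30465 mL/hr
Volume infused so far = 41.30465 mL/hr × 1.2 hr = 49.56558 mL
Volume remaining = 250 − 49.56558 = 200.4344 mL
New rate:
Dose = 13.8 mcg/kg/min × 112.7273 kg = 1555.636 mcg/min
1555.636 mcg/min × 60 min/hr = 93338.18 mcg/hr
Rate = 93338.18 mcg/hr ÷ 1048 mcg/mL = 89.06315 mL/hr
Time remaining = 200.4344 mL ÷ 89.06315 mL/hr = 2.250475 hr

2.3 hours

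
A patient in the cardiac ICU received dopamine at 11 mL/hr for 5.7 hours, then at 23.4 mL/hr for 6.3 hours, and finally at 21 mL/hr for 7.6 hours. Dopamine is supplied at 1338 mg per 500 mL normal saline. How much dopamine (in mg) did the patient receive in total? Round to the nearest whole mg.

989 mg

Concentration = 1338 mg ÷ 500 mL = 2.676 mg/mL
Stage 1: 11 mL/hr × 5.7 hr = 62.7 mL → 62.7 mL × 2.676 mg/mL = 167.7852 mg
Stage 2: 23.4 mL/hr × 6.3 hr = 147.42 mL → 147.42 mL × 2.676 mg/mL = 394.4959 mg
Stage 3: 21 mL/hr × 7.6 hr = 159.6 mL → 159.6 mL × 2.676 mg/mL = 427.0896 mg
Total = 167.7852 + 394.4959 + 427.0896 = 989.3707 mg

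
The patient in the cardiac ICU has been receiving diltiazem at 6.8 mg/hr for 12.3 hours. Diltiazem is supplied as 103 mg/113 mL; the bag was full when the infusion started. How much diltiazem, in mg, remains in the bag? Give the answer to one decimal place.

19.4 mg

Concentration = 103 mg ÷ 113 mL = 0.9115044 mg/mL
Rate = 6.8 mg/hr ÷ 0.9115044 mg/mL = 7.460194 mL/hr
Volume infused = 7.460194 mL/hr × 12.3 hr = 91.76039 mL
Volume remaining = 113 − 91.76039 = 21.23961 mL
Drug remaining = 21.23961 mL × 0.9115044 mg/mL = 19.36 mg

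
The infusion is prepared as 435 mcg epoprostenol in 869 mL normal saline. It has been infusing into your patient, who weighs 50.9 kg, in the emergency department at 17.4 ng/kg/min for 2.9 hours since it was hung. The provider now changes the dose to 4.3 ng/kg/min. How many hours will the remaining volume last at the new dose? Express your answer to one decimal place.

21.4 hours

Initial rate:
Dose = 17.4 ng/kg/min × 50.9 kg = 885.66 ng/min
885.66 ng/min × 60 min/hr = 53139.6 ng/hr
Concentration = 435 mcg ÷ 869 mL = 0.5005754 mcg/mL = 500.5754 ng/mL
Rate = 53139.6 ng/hr ÷ 500.5754 ng/mL = 106.157 mL/hr
Volume infused so far = 106.157 mL/hr × 2.9 hr = 307.8554 mL
Volume remaining = 869 − 307.8554 = 561.1446 mL
New rate:
Dose = 4.3 ng/kg/min × 50.9 kg = 218.87 ng/min
218.87 ng/min × 60 min/hr = 13132.2 ng/hr
Rate = 13132.2 ng/hr ÷ 500.5754 ng/mL = 26.23421 mL/hr
Time remaining = 561.1446 mL ÷ 26.23421 mL/hr = 21.3898 hr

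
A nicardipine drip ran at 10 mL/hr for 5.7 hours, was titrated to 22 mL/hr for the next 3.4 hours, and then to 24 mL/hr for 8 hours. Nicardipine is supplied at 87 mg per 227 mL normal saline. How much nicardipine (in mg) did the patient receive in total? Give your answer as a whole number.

Concentration = 87 mg ÷ 227 mL = 0.3832599 mg/mL
Stage 1: 10 mL/hr × 5.7 hr = 57 mL → 57 mL × 0.3832599 mg/mL = 21.84581 mg
Stage 2: 22 mL/hr × 3.4 hr = 74.8 mL → 74.8 mL × 0.3832599 mg/mL = 28.66784 mg
Stage 3: 24 mL/hr × 8 hr = 192 mL → 192 mL × 0.3832599 mg/mL = 73.5859 mg
Total = 21.84581 + 28.66784 + 73.5859 = 124.0996 mg

124 mg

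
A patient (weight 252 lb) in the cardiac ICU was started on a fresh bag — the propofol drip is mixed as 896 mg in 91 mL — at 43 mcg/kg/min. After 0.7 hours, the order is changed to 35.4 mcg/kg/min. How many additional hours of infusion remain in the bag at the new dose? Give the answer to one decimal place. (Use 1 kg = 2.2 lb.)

Initial rate:
Weight = 252 lb ÷ 2.2 lb/kg = 114.5455 kg
Dose = 43 mcg/kg/min × 114.5455 kg = 4925.455 mcg/min
4925.455 mcg/min × 60 min/hr = 295527.3 mcg/hr
Concentration = 896 mg ÷ 91 mL = 9.846154 mg/mL = 9846.154 mcg/mL
Rate = 295527.3 mcg/hr ÷ 9846.154 mcg/mL = 30.01449 mL/hr
Volume infused so far = 30.01449 mL/hr × 0.7 hr = 21.01014 mL
Volume remaining = 91 − 21.01014 = 69.98986 mL
New rate:
Dose = 35.4 mcg/kg/min × 114.5455 kg = 4054.909 mcg/min
4054.909 mcg/min × 60 min/hr = 243294.5 mcg/hr
Rate = 243294.5 mcg/hr ÷ 9846.154 mcg/mL = 24.7096 mL/hr
Time remaining = 69.98986 mL ÷ 24.7096 mL/hr = 2.832496 hr

2.8 hours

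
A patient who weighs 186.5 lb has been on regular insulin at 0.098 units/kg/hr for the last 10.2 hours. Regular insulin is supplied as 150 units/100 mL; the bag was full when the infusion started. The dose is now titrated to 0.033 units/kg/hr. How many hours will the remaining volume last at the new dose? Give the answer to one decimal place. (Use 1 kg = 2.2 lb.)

Initial rate:
Weight = 186.5 lb ÷ 2.2 lb/kg = 84.77273 kg
Dose = 0.098 units/kg/hr × 84.77273 kg = 8.307727 units/hr
Concentration = 150 units ÷ 100 mL = 1.5 units/mL
Rate = 8.307727 units/hr ÷ 1.5 units/mL = 5.538485 mL/hr
Volume infused so far = 5.538485 mL/hr × 10.2 hr = 56.49255 mL
Volume remaining = 100 − 56.49255 = 43.50745 mL
New rate:
Dose = 0.033 units/kg/hr × 84.77273 kg = 2.7975 units/hr
Rate = 2.7975 units/hr ÷ 1.5 units/mL = 1.865 mL/hr
Time remaining = 43.50745 mL ÷ 1.865 mL/hr = 23.32839 hr

23.3 hours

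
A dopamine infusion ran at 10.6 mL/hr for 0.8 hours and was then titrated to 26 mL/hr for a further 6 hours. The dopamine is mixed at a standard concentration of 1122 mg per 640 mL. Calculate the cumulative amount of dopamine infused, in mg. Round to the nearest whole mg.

288 mg

Concentration = 1122 mg ÷ 640 mL = 1.753125 mg/mL
Stage 1: 10.6 mL/hr × 0.8 hr = 8.48 mL → 8.48 mL × 1.753125 mg/mL = 14.8665 mg
Stage 2: 26 mL/hr × 6 hr = 156 mL → 156 mL × 1.753125 mg/mL = 273.4875 mg
Total = 14.8665 + 273.4875 = 288.354 mg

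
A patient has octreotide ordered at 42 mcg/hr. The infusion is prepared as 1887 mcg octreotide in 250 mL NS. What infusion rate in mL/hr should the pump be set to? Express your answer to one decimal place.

5.6 mL/hr

Concentration = 1887 mcg ÷ 250 mL = 7.548 mcg/mL
Rate = 42 mcg/hr ÷ 7.548 mcg/mL = 5.564388 mL/hr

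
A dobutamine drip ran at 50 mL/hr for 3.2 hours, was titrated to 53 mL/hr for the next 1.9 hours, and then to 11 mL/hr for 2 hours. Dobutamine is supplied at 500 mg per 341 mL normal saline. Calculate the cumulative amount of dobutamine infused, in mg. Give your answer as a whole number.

Concentration = 500 mg ÷ 341 mL = 1.466276 mg/mL
Stage 1: 50 mL/hr × 3.2 hr = 160 mL → 160 mL × 1.466276 mg/mL = 234.6041 mg
Stage 2: 53 mL/hr × 1.9 hr = 100.7 mL → 100.7 mL × 1.466276 mg/mL = 147.654 mg
Stage 3: 11 mL/hr × 2 hr = 22 mL → 22 mL × 1.466276 mg/mL = 32.25806 mg
Total = 234.6041 + 147.654 + 32.25806 = 414.5161 mg

415 mg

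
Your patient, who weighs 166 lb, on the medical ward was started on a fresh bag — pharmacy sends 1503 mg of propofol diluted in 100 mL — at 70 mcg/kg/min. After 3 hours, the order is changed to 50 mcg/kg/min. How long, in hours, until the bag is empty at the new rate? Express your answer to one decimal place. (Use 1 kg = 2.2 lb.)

2.4 hours

Initial rate:
Weight = 166 lb ÷ 2.2 lb/kg = 75.45455 kg
Dose = 70 mcg/kg/min × 75.45455 kg = 5281.818 mcg/min
5281.818 mcg/min × 60 min/hr = 316909.1 mcg/hr
Concentration = 1503 mg ÷ 100 mL = 15.03 mg/mL = 15030 mcg/mL
Rate = 316909.1 mcg/hr ÷ 15030 mcg/mL = 21.0851 mL/hr
Volume infused so far = 21.0851 mL/hr × 3 hr = 63.25531 mL
Volume remaining = 100 − 63.25531 = 36.74469 mL
New rate:
Dose = 50 mcg/kg/min × 75.45455 kg = 3772.727 mcg/min
3772.727 mcg/min × 60 min/hr = 226363.6 mcg/hr
Rate = 226363.6 mcg/hr ÷ 15030 mcg/mL = 15.06079 mL/hr
Time remaining = 36.74469 mL ÷ 15.06079 mL/hr = 2.439759 hr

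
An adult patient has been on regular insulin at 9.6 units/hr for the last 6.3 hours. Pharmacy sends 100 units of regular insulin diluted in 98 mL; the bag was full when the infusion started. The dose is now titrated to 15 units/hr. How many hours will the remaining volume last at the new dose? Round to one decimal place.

2.6 hours

Initial rate:
Concentration = 100 units ÷ 98 mL = 1.020408 units/mL
Rate = 9.6 units/hr ÷ 1.020408 units/mL = 9.408 mL/hr
Volume infused so far = 9.408 mL/hr × 6.3 hr = 59.2704 mL
Volume remaining = 98 − 59.2704 = 38.7296 mL
New rate:
Rate = 15 units/hr ÷ 1.020408 units/mL = 14.7 mL/hr
Time remaining = 38.7296 mL ÷ 14.7 mL/hr = 2.634667 hr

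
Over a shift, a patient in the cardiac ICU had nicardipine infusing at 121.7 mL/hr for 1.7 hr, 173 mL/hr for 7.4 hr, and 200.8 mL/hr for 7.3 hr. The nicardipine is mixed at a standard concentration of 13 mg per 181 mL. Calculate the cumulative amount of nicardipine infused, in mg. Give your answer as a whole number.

Concentration = 13 mg ÷ 181 mL = 0.0718232 mg/mL
Stage 1: 121.7 mL/hr × 1.7 hr = 206.89 mL → 206.89 mL × 0.0718232 mg/mL = 14.8595 mg
Stage 2: 173 mL/hr × 7.4 hr = 1280.2 mL → 1280.2 mL × 0.0718232 mg/mL = 91.94807 mg
Stage 3: 200.8 mL/hr × 7.3 hr = 1465.84 mL → 1465.84 mL × 0.0718232 mg/mL = 105.2813 mg
Total = 14.8595 + 91.94807 + 105.2813 = 212.0889 mg

212 mg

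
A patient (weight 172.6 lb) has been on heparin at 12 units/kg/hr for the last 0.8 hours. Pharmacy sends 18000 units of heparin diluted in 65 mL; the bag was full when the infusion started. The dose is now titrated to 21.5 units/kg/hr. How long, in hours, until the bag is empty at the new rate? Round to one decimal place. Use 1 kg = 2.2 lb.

10.2 hours

Initial rate:
Weight = 172.6 lb ÷ 2.2 lb/kg = 78.45455 kg
Dose = 12 units/kg/hr × 78.45455 kg = 941.4545 units/hr
Concentration = 18000 units ÷ 65 mL = 276.9231 units/mL
Rate = 941.4545 units/hr ÷ 276.9231 units/mL = 3.399697 mL/hr
Volume infused so far = 3.399697 mL/hr × 0.8 hr = 2.719758 mL
Volume remaining = 65 − 2.719758 = 62.28024 mL
New rate:
Dose = 21.5 units/kg/hr × 78.45455 kg = 1686.773 units/hr
Rate = 1686.773 units/hr ÷ 276.9231 units/mL = 6.091124 mL/hr
Time remaining = 62.28024 mL ÷ 6.091124 mL/hr = 10.22475 hr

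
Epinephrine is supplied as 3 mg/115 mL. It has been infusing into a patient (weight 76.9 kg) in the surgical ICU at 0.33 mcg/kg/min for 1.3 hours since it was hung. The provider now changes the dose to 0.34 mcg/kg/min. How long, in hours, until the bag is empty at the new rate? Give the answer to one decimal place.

Initial rate:
Dose = 0.33 mcg/kg/min × 76.9 kg = 25.377 mcg/min
25.377 mcg/min × 60 min/hr = 1522.62 mcg/hr
Concentration = 3 mg ÷ 115 mL = 0.02608696 mg/mL = 26.08696 mcg/mL
Rate = 1522.62 mcg/hr ÷ 26.08696 mcg/mL = 58.3671 mL/hr
Volume infused so far = 58.3671 mL/hr × 1.3 hr = 75.87723 mL
Volume remaining = 115 − 75.87723 = 39.12277 mL
New rate:
Dose = 0.34 mcg/kg/min × 76.9 kg = 26.146 mcg/min
26.146 mcg/min × 60 min/hr = 1568.76 mcg/hr
Rate = 1568.76 mcg/hr ÷ 26.08696 mcg/mL = 60.1358 mL/hr
Time remaining = 39.12277 mL ÷ 60.1358 mL/hr = 0.6505737 hr

0.7 hours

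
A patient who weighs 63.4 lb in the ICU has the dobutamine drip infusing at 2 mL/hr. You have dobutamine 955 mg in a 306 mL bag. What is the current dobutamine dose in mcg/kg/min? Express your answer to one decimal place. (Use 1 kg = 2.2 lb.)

Weight = 63.4 lb ÷ 2.2 lb/kg = 28.81818 kg
Concentration = 955 mg ÷ 306 mL = 3.120915 mg/mL = 3120.915 mcg/mL
Drug rate = 2 mL/hr × 3120.915 mcg/mL = 6241.83 mcg/hr
6241.83 mcg/hr ÷ 60 min/hr = 104.0305 mcg/min
104.0305 mcg/min ÷ 28.81818 kg = 3.609891 mcg/kg/min

3.6 mcg/kg/min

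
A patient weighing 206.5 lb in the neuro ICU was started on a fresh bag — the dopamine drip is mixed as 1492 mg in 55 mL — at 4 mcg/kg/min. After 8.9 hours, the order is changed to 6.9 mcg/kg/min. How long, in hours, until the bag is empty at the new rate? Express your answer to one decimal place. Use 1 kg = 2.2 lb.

33.2 hours

Initial rate:
Weight = 206.5 lb ÷ 2.2 lb/kg = 93.86364 kg
Dose = 4 mcg/kg/min × 93.86364 kg = 375.4545 mcg/min
375.4545 mcg/min × 60 min/hr = 22527.27 mcg/hr
Concentration = 1492 mg ÷ 55 mL = 27.12727 mg/mL = 27127.27 mcg/mL
Rate = 22527.27 mcg/hr ÷ 27127.27 mcg/mL = 0.830429 mL/hr
Volume infused so far = 0.830429 mL/hr × 8.9 hr = 7.390818 mL
Volume remaining = 55 − 7.390818 = 47.60918 mL
New rate:
Dose = 6.9 mcg/kg/min × 93.86364 kg = 647.6591 mcg/min
647.6591 mcg/min × 60 min/hr = 38859.55 mcg/hr
Rate = 38859.55 mcg/hr ÷ 27127.27 mcg/mL = 1.43249 mL/hr
Time remaining = 47.60918 mL ÷ 1.43249 mL/hr = 33.23526 hr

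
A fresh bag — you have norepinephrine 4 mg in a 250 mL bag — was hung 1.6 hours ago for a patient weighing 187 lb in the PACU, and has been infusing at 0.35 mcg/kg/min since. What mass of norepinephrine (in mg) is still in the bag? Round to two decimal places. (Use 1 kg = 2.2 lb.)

Weight = 187 lb ÷ 2.2 lb/kg = 85 kg
Dose = 0.35 mcg/kg/min × 85 kg = 29.75 mcg/min
29.75 mcg/min × 60 min/hr = 1785 mcg/hr
Concentration = 4 mg ÷ 250 mL = 0.016 mg/mL = 16 mcg/mL
Rate = 1785 mcg/hr ÷ 16 mcg/mL = 111.5625 mL/hr
Volume infused = 111.5625 mL/hr × 1.6 hr = 178.5 mL
Volume remaining = 250 − 178.5 = 71.5 mL
Drug remaining = 71.5 mL × 16 mcg/mL = 1144 mcg = 1.144 mg

1.14 mg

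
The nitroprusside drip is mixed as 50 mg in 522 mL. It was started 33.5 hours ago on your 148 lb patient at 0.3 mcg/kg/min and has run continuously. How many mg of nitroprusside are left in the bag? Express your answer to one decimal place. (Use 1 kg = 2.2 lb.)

9.4 mg

Weight = 148 lb ÷ 2.2 lb/kg = 67.27273 kg
Dose = 0.3 mcg/kg/min × 67.27273 kg = 20.18182 mcg/min
20.18182 mcg/min × 60 min/hr = 1210.909 mcg/hr
Concentration = 50 mg ÷ 522 mL = 0.09578544 mg/mL = 95.78544 mcg/mL
Rate = 1210.909 mcg/hr ÷ 95.78544 mcg/mL = 12.64189 mL/hr
Volume infused = 12.64189 mL/hr × 33.5 hr = 423.5033 mL
Volume remaining = 522 − 423.5033 = 98.49665 mL
Drug remaining = 98.49665 mL × 95.78544 mcg/mL = 9434.545 mcg = 9.434545 mg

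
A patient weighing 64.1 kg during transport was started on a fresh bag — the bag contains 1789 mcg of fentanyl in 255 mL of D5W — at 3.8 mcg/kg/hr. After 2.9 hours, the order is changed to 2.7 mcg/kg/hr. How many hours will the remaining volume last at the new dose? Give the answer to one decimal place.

6.3 hours

Initial rate:
Dose = 3.8 mcg/kg/hr × 64.1 kg = 243.58 mcg/hr
Concentration = 1789 mcg ÷ 255 mL = 7.015686 mcg/mL
Rate = 243.58 mcg/hr ÷ 7.015686 mcg/mL = 34.71934 mL/hr
Volume infused so far = 34.71934 mL/hr × 2.9 hr = 100.6861 mL
Volume remaining = 255 − 100.6861 = 154.3139 mL
New rate:
Dose = 2.7 mcg/kg/hr × 64.1 kg = 173.07 mcg/hr
Rate = 173.07 mcg/hr ÷ 7.015686 mcg/mL = 24.66901 mL/hr
Time remaining = 154.3139 mL ÷ 24.66901 mL/hr = 6.255376 hr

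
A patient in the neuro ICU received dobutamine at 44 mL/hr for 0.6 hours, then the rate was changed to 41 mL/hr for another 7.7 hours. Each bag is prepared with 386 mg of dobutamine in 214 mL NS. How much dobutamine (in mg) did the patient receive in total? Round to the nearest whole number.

617 mg

Concentration = 386 mg ÷ 214 mL = 1.803738 mg/mL
Stage 1: 44 mL/hr × 0.6 hr = 26.4 mL → 26.4 mL × 1.803738 mg/mL = 47.61869 mg
Stage 2: 41 mL/hr × 7.7 hr = 315.7 mL → 315.7 mL × 1.803738 mg/mL = 569.4402 mg
Total = 47.61869 + 569.4402 = 617.0589 mg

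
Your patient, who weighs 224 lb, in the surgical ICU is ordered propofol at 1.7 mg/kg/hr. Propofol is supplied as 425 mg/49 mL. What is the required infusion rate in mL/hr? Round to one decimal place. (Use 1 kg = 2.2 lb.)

Weight = 224 lb ÷ 2.2 lb/kg = 101.8182 kg
Dose = 1.7 mg/kg/hr × 101.8182 kg = 173.0909 mg/hr
Concentration = 425 mg ÷ 49 mL = 8.673469 mg/mL
Rate = 173.0909 mg/hr ÷ 8.673469 mg/mL = 19.95636 mL/hr

20.0 mL/hr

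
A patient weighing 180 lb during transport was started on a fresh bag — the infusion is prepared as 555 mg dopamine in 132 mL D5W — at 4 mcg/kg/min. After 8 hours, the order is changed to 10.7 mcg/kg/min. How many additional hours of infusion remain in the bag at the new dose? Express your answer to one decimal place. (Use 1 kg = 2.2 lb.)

7.6 hours

Initial rate:
Weight = 180 lb ÷ 2.2 lb/kg = 81.81818 kg
Dose = 4 mcg/kg/min × 81.81818 kg = 327.2727 mcg/min
327.2727 mcg/min × 60 min/hr = 19636.36 mcg/hr
Concentration = 555 mg ÷ 132 mL = 4.204545 mg/mL = 4204.545 mcg/mL
Rate = 19636.36 mcg/hr ÷ 4204.545 mcg/mL = 4.67027 mL/hr
Volume infused so far = 4.67027 mL/hr × 8 hr = 37.36216 mL
Volume remaining = 132 − 37.36216 = 94.63784 mL
New rate:
Dose = 10.7 mcg/kg/min × 81.81818 kg = 875.4545 mcg/min
875.4545 mcg/min × 60 min/hr = 52527.27 mcg/hr
Rate = 52527.27 mcg/hr ÷ 4204.545 mcg/mL = 12.49297 mL/hr
Time remaining = 94.63784 mL ÷ 12.49297 mL/hr = 7.575286 hr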